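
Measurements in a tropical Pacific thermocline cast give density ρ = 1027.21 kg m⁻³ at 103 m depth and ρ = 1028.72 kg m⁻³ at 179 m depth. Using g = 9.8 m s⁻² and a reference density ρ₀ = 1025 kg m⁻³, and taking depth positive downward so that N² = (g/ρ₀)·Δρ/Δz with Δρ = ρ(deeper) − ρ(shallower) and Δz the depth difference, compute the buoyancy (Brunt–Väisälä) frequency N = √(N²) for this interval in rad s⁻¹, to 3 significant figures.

Δρ = 1028.72 − 1027.21 = 1.51 kg m⁻³ over Δz = 179 − 103 = 76 m.
N² = (9.8/1025) × (1.51/76) = 1.8996 × 10⁻⁴ s⁻².
N = √(1.8996 × 10⁻⁴) = 0.013783 rad s⁻¹ ≈ 0.0138 rad s⁻¹.

0.0138 rad s⁻¹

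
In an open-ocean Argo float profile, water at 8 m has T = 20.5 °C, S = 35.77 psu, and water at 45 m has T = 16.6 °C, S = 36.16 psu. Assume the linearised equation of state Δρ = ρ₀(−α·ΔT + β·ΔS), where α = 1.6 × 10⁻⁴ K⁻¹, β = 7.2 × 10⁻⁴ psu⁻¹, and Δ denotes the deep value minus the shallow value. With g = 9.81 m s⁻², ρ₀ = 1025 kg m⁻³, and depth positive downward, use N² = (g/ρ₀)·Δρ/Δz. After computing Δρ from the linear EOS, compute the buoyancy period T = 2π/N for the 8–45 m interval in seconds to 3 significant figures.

ΔT = -3.9 K, ΔS = +0.39 psu (deep − shallow).
Δρ/ρ₀ = −αΔT + βΔS = 6.24 × 10⁻⁴ + 2.808 × 10⁻⁴ = 9.048 × 10⁻⁴, so Δρ ≈ 0.9274 kg m⁻³.
N² = (g/ρ₀)·Δρ/Δz = g·(Δρ/ρ₀)/Δz = 9.81 × 9.048 × 10⁻⁴ / 37 = 2.3989 × 10⁻⁴ s⁻².
N = √(2.3989 × 10⁻⁴) = 0.015488 rad s⁻¹ → T = 2π/N = 405.68 s ≈ 406 s.

406 s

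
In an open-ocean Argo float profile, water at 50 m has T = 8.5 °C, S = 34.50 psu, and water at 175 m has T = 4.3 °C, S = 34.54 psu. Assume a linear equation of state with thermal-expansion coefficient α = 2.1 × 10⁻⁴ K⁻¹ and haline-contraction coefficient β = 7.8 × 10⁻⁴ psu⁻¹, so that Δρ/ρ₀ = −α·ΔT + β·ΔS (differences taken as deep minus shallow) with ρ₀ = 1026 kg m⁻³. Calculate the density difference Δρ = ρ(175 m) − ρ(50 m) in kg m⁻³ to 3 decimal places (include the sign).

ΔT = -4.2 K, ΔS = +0.04 psu (deep − shallow).
Δρ/ρ₀ = −(2.1 × 10⁻⁴)(-4.2) + (7.8 × 10⁻⁴)(+0.04) = 9.132 × 10⁻⁴.
Δρ = 1026 × (9.132 × 10⁻⁴) = +0.937 kg m⁻³.
Positive Δρ: denser below, stable.

+0.937 kg m⁻³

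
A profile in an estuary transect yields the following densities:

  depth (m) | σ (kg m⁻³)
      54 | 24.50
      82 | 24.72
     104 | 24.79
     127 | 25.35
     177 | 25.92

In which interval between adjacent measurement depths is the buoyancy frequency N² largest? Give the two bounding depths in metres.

Compute the density gradient over each adjacent pair:
  54–82 m: Δρ/Δz = 0.22/28 = 7.9 × 10⁻³ kg m⁻⁴
  82–104 m: Δρ/Δz = 0.07/22 = 3.2 × 10⁻³ kg m⁻⁴
  104–127 m: Δρ/Δz = 0.56/23 = 0.024 kg m⁻⁴
  127–177 m: Δρ/Δz = 0.57/50 = 0.011 kg m⁻⁴
The largest gradient is in the 104–127 m interval — the pycnocline.

104–127 m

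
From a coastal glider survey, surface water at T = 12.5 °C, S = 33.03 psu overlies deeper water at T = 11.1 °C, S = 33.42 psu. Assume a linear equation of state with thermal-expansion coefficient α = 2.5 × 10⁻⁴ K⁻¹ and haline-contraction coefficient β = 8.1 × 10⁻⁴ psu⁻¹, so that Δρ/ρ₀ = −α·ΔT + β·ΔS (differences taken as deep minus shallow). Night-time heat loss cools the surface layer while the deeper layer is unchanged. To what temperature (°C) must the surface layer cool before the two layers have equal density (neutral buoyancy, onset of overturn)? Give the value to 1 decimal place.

9.8 °C

Neutral buoyancy requires Δρ = 0, i.e. −α(T_deep − T_surf′) + β(S_deep − S_surf) = 0.
T_surf′ = T_deep − (β/α)·ΔS = 11.1 − (8.1 × 10⁻⁴/2.5 × 10⁻⁴)·(+0.39) = 9.836 °C.
Cooling required: 12.5 − (9.836) = 2.664 °C.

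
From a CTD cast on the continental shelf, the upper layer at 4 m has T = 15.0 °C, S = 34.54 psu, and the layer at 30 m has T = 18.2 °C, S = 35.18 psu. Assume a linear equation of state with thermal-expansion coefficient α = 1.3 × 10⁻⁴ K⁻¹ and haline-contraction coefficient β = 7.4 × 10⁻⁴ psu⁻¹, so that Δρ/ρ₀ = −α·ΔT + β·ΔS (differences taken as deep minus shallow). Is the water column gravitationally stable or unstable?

ΔT = 18.2 − 15.0 = +3.2 K and ΔS = 35.18 − 34.54 = +0.64 psu (deep − shallow).
−αΔT = -4.16 × 10⁻⁴; βΔS = 4.736 × 10⁻⁴; sum Δρ/ρ₀ = 5.76 × 10⁻⁵.
Δρ/ρ₀ > 0, so Δρ > 0: deeper water is denser → statically stable.

stable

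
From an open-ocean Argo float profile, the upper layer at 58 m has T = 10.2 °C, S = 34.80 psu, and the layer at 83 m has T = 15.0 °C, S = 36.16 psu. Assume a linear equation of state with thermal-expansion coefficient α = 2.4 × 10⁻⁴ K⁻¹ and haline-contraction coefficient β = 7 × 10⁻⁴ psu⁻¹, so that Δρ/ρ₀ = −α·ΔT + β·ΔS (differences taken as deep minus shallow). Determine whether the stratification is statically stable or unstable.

unstable

ΔT = 15.0 − 10.2 = +4.8 K and ΔS = 36.16 − 34.80 = +1.36 psu (deep − shallow).
−αΔT = -1.152 × 10⁻³; βΔS = 9.52 × 10⁻⁴; sum Δρ/ρ₀ = -2.00 × 10⁻⁴.
Δρ/ρ₀ < 0, so Δρ < 0: deeper water is lighter → statically unstable; the column would overturn.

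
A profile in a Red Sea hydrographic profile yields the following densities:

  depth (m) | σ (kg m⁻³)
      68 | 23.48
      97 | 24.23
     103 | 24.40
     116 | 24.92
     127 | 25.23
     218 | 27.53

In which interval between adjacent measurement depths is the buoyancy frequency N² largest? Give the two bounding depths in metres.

103–116 m

Compute the density gradient over each adjacent pair:
  68–97 m: Δρ/Δz = 0.75/29 = 0.026 kg m⁻⁴
  97–103 m: Δρ/Δz = 0.17/6 = 0.028 kg m⁻⁴
  103–116 m: Δρ/Δz = 0.52/13 = 0.040 kg m⁻⁴
  116–127 m: Δρ/Δz = 0.31/11 = 0.028 kg m⁻⁴
  127–218 m: Δρ/Δz = 2.30/91 = 0.025 kg m⁻⁴
The largest gradient is in the 103–116 m interval — the pycnocline.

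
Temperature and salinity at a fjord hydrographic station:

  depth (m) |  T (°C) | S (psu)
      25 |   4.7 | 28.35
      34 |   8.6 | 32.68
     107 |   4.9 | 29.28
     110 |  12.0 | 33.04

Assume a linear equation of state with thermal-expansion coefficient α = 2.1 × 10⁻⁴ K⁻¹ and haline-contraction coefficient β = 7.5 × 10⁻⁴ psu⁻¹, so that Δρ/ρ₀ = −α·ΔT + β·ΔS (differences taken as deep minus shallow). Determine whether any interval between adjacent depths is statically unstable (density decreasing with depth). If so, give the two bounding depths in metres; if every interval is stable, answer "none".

34–107 m

Evaluate Δρ/ρ₀ = −αΔT + βΔS across each adjacent pair:
  25–34 m: −αΔT+βΔS = −(2.1 × 10⁻⁴)(+3.9)+(7.5 × 10⁻⁴)(+4.33) = 2.4 × 10⁻³ → stable
  34–107 m: −αΔT+βΔS = −(2.1 × 10⁻⁴)(-3.7)+(7.5 × 10⁻⁴)(-3.40) = -1.8 × 10⁻³ → UNSTABLE
  107–110 m: −αΔT+βΔS = −(2.1 × 10⁻⁴)(+7.1)+(7.5 × 10⁻⁴)(+3.76) = 1.3 × 10⁻³ → stable
The 34–107 m interval has Δρ < 0: lighter water underlies denser water.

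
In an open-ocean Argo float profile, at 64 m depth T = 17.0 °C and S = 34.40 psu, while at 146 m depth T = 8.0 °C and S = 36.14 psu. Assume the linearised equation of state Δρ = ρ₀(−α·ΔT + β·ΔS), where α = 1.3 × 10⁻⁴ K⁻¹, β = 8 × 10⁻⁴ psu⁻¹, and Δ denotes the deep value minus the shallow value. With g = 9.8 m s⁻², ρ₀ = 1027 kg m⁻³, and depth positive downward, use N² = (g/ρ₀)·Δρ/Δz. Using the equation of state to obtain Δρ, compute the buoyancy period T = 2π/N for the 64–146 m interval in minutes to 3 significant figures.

5.98 min

ΔT = -9.0 K, ΔS = +1.74 psu (deep − shallow).
Δρ/ρ₀ = −αΔT + βΔS = 1.17 × 10⁻³ + 1.392 × 10⁻³ = 2.562 × 10⁻³, so Δρ ≈ 2.631 kg m⁻³.
N² = (g/ρ₀)·Δρ/Δz = g·(Δρ/ρ₀)/Δz = 9.8 × 2.562 × 10⁻³ / 82 = 3.0619 × 10⁻⁴ s⁻².
N = √(3.0619 × 10⁻⁴) = 0.017498 rad s⁻¹ → T = 2π/N = 359.08 s = 5.9847 min ≈ 5.98 min.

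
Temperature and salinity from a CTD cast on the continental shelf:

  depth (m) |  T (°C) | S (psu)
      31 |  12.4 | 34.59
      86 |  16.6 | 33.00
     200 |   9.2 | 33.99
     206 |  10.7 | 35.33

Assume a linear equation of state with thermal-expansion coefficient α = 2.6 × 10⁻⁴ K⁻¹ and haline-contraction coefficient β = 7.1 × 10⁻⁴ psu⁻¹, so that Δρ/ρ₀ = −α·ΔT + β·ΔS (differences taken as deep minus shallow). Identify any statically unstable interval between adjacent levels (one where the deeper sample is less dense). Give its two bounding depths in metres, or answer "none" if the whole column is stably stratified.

Evaluate Δρ/ρ₀ = −αΔT + βΔS across each adjacent pair:
  31–86 m: −αΔT+βΔS = −(2.6 × 10⁻⁴)(+4.2)+(7.1 × 10⁻⁴)(-1.59) = -2.2 × 10⁻³ → UNSTABLE
  86–200 m: −αΔT+βΔS = −(2.6 × 10⁻⁴)(-7.4)+(7.1 × 10⁻⁴)(+0.99) = 2.6 × 10⁻³ → stable
  200–206 m: −αΔT+βΔS = −(2.6 × 10⁻⁴)(+1.5)+(7.1 × 10⁻⁴)(+1.34) = 5.6 × 10⁻⁴ → stable
The 31–86 m interval has Δρ < 0: lighter water underlies denser water.

31–86 m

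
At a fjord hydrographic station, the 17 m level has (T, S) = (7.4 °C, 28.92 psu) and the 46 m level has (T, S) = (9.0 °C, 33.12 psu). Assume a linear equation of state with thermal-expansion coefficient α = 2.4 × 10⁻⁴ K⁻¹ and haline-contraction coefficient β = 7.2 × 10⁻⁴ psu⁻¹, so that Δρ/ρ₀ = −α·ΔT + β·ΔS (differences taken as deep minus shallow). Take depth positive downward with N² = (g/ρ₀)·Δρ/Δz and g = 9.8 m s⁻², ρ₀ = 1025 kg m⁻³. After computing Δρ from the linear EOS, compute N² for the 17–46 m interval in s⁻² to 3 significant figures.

ΔT = +1.6 K, ΔS = +4.20 psu (deep − shallow).
Δρ/ρ₀ = −αΔT + βΔS = -3.84 × 10⁻⁴ + 3.024 × 10⁻³ = 2.64 × 10⁻³, so Δρ ≈ 2.706 kg m⁻³.
N² = (g/ρ₀)·Δρ/Δz = g·(Δρ/ρ₀)/Δz = 9.8 × 2.64 × 10⁻³ / 29 = 8.9214 × 10⁻⁴ s⁻² ≈ 8.92 × 10⁻⁴ s⁻².

8.92 × 10⁻⁴ s⁻²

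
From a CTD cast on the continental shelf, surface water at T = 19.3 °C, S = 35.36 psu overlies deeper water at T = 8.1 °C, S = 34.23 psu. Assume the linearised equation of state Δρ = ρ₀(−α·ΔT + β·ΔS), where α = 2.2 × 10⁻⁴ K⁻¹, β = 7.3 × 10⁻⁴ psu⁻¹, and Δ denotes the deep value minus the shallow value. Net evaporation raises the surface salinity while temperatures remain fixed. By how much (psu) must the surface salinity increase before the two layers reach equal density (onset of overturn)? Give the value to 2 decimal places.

Neutral buoyancy requires −α(T_deep − T_surf) + β(S_deep − S_surf′) = 0.
S_surf′ = S_deep − (α/β)·ΔT = 34.23 − (2.2 × 10⁻⁴/7.3 × 10⁻⁴)·(-11.2) = 37.6053 psu.
Increase required: 37.6053 − 35.36 = 2.2453 psu.

2.25 psu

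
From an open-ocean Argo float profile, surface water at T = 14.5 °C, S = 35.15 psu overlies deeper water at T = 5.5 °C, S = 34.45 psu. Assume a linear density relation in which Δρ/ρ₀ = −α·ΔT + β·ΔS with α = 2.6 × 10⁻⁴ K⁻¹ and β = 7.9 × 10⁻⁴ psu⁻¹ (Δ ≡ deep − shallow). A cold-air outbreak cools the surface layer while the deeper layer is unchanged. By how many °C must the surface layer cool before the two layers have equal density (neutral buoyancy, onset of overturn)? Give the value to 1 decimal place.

6.9 °C

Neutral buoyancy requires Δρ = 0, i.e. −α(T_deep − T_surf′) + β(S_deep − S_surf) = 0.
T_surf′ = T_deep − (β/α)·ΔS = 5.5 − (7.9 × 10⁻⁴/2.6 × 10⁻⁴)·(-0.70) = 7.627 °C.
Cooling required: 14.5 − (7.627) = 6.873 °C.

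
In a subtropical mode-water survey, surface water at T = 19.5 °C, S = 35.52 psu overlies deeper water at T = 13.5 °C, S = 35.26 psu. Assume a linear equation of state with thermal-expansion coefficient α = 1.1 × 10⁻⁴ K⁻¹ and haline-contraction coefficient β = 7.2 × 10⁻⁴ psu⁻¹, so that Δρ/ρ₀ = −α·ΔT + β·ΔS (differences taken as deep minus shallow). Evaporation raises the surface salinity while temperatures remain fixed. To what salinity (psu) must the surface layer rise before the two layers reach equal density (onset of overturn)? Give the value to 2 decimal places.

Neutral buoyancy requires −α(T_deep − T_surf) + β(S_deep − S_surf′) = 0.
S_surf′ = S_deep − (α/β)·ΔT = 35.26 − (1.1 × 10⁻⁴/7.2 × 10⁻⁴)·(-6.0) = 36.1767 psu.
Increase required: 36.1767 − 35.52 = 0.6567 psu.

36.18 psu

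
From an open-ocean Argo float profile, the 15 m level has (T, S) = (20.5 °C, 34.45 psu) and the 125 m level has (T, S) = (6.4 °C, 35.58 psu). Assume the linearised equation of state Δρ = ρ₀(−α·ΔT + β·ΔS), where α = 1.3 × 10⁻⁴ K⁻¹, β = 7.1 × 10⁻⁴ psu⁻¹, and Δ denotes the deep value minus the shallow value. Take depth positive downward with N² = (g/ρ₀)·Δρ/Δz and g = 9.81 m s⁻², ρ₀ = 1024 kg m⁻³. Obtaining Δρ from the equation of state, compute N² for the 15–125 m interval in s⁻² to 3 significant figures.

ΔT = -14.1 K, ΔS = +1.13 psu (deep − shallow).
Δρ/ρ₀ = −αΔT + βΔS = 1.833 × 10⁻³ + 8.023 × 10⁻⁴ = 2.6353 × 10⁻³, so Δρ ≈ 2.699 kg m⁻³.
N² = (g/ρ₀)·Δρ/Δz = g·(Δρ/ρ₀)/Δz = 9.81 × 2.6353 × 10⁻³ / 110 = 2.3502 × 10⁻⁴ s⁻² ≈ 2.35 × 10⁻⁴ s⁻².

2.35 × 10⁻⁴ s⁻²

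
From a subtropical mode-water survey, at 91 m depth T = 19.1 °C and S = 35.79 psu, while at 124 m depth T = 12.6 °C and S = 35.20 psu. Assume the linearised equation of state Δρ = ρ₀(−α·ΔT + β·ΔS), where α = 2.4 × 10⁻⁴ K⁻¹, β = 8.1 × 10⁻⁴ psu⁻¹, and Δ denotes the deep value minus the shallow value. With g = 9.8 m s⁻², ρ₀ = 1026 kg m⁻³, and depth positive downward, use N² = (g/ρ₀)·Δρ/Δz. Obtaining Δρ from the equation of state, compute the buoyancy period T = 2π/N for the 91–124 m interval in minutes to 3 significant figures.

ΔT = -6.5 K, ΔS = -0.59 psu (deep − shallow).
Δρ/ρ₀ = −αΔT + βΔS = 1.56 × 10⁻³ − 4.779 × 10⁻⁴ = 1.0821 × 10⁻³, so Δρ ≈ 1.110 kg m⁻³.
N² = (g/ρ₀)·Δρ/Δz = g·(Δρ/ρ₀)/Δz = 9.8 × 1.0821 × 10⁻³ / 33 = 3.2135 × 10⁻⁴ s⁻².
N = √(3.2135 × 10⁻⁴) = 0.017926 rad s⁻¹ → T = 2π/N = 350.51 s = 5.8418 min ≈ 5.84 min.

5.84 min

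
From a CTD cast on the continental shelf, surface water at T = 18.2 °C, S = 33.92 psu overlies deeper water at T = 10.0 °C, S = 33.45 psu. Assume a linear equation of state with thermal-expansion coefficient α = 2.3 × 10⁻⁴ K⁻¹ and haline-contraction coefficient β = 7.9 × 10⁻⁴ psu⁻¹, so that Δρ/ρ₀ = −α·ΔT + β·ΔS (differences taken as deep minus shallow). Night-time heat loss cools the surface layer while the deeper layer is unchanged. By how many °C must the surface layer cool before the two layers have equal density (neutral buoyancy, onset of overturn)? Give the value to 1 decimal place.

6.6 °C

Neutral buoyancy requires Δρ = 0, i.e. −α(T_deep − T_surf′) + β(S_deep − S_surf) = 0.
T_surf′ = T_deep − (β/α)·ΔS = 10.0 − (7.9 × 10⁻⁴/2.3 × 10⁻⁴)·(-0.47) = 11.614 °C.
Cooling required: 18.2 − (11.614) = 6.586 °C.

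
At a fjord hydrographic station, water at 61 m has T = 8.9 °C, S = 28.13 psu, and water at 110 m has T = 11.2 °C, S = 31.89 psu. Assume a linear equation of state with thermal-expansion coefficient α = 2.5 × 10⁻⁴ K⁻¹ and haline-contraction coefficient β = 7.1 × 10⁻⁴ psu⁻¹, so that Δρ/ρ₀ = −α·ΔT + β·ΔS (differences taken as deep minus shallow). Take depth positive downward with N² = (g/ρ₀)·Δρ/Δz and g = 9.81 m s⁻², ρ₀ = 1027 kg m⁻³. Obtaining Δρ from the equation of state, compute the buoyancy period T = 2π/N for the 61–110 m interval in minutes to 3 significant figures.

5.11 min

ΔT = +2.3 K, ΔS = +3.76 psu (deep − shallow).
Δρ/ρ₀ = −αΔT + βΔS = -5.75 × 10⁻⁴ + 2.6696 × 10⁻³ = 2.0946 × 10⁻³, so Δρ ≈ 2.151 kg m⁻³.
N² = (g/ρ₀)·Δρ/Δz = g·(Δρ/ρ₀)/Δz = 9.81 × 2.0946 × 10⁻³ / 49 = 4.1935 × 10⁻⁴ s⁻².
N = √(4.1935 × 10⁻⁴) = 0.020478 rad s⁻¹ → T = 2π/N = 306.83 s = 5.1138 min ≈ 5.11 min.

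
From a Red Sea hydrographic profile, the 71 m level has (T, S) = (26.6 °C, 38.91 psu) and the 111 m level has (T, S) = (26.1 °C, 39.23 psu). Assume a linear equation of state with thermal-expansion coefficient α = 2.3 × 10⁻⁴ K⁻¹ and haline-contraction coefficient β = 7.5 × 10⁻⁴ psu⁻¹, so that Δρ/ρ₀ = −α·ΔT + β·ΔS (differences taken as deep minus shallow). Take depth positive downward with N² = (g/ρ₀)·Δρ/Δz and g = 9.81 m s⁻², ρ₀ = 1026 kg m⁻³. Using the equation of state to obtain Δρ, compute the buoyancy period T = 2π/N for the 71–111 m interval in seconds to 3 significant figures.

673 s

ΔT = -0.5 K, ΔS = +0.32 psu (deep − shallow).
Δρ/ρ₀ = −αΔT + βΔS = 1.15 × 10⁻⁴ + 2.40 × 10⁻⁴ = 3.55 × 10⁻⁴, so Δρ ≈ 0.3642 kg m⁻³.
N² = (g/ρ₀)·Δρ/Δz = g·(Δρ/ρ₀)/Δz = 9.81 × 3.55 × 10⁻⁴ / 40 = 8.7064 × 10⁻⁵ s⁻².
N = √(8.7064 × 10⁻⁵) = 9.3308 × 10⁻³ rad s⁻¹ → T = 2π/N = 673.38 s ≈ 673 s.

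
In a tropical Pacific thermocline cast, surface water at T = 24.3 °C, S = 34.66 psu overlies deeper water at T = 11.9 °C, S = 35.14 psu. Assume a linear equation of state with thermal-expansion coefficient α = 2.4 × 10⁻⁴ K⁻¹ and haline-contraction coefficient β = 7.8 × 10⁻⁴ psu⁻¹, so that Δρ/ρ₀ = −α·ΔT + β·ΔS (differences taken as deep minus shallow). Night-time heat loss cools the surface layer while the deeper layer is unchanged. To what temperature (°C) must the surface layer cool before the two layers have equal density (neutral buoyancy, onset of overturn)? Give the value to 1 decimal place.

Neutral buoyancy requires Δρ = 0, i.e. −α(T_deep − T_surf′) + β(S_deep − S_surf) = 0.
T_surf′ = T_deep − (β/α)·ΔS = 11.9 − (7.8 × 10⁻⁴/2.4 × 10⁻⁴)·(+0.48) = 10.340 °C.
Cooling required: 24.3 − (10.340) = 13.960 °C.

10.3 °C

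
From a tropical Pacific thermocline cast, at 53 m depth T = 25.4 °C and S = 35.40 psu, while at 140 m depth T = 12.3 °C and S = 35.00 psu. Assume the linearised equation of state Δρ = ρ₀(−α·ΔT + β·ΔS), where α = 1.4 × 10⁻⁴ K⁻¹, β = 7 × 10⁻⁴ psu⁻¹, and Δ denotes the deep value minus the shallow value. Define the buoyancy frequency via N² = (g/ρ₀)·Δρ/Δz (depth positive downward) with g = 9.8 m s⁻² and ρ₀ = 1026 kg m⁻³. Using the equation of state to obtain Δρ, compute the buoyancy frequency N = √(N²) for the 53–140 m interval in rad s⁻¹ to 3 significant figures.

ΔT = -13.1 K, ΔS = -0.40 psu (deep − shallow).
Δρ/ρ₀ = −αΔT + βΔS = 1.834 × 10⁻³ − 2.80 × 10⁻⁴ = 1.554 × 10⁻³, so Δρ ≈ 1.594 kg m⁻³.
N² = (g/ρ₀)·Δρ/Δz = g·(Δρ/ρ₀)/Δz = 9.8 × 1.554 × 10⁻³ / 87 = 1.7505 × 10⁻⁴ s⁻².
N = √(1.7505 × 10⁻⁴) = 0.013231 rad s⁻¹ ≈ 0.0132 rad s⁻¹.

0.0132 rad s⁻¹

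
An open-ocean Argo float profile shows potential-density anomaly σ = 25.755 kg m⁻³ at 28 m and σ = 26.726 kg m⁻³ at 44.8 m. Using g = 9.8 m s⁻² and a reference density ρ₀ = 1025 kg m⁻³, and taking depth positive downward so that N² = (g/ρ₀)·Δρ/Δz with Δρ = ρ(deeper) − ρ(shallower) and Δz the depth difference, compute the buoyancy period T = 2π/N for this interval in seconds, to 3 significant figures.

267 s

Δρ = 1026.726 − 1025.755 = 0.971 kg m⁻³ over Δz = 44.8 − 28 = 16.8 m.
N² = (9.8/1025) × (0.971/16.8) = 5.5260 × 10⁻⁴ s⁻².
N = √(5.5260 × 10⁻⁴) = 0.023507 rad s⁻¹, so T = 2π/N = 267.29 s ≈ 267 s.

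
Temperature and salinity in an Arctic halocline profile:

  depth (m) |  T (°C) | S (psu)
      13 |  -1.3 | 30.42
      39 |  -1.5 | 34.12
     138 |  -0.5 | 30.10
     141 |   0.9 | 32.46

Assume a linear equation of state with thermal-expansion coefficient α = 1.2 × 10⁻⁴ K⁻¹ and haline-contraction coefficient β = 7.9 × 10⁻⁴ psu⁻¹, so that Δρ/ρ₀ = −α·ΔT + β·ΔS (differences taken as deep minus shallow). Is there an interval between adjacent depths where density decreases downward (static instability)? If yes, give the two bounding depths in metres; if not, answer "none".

Evaluate Δρ/ρ₀ = −αΔT + βΔS across each adjacent pair:
  13–39 m: −αΔT+βΔS = −(1.2 × 10⁻⁴)(-0.2)+(7.9 × 10⁻⁴)(+3.70) = 2.9 × 10⁻³ → stable
  39–138 m: −αΔT+βΔS = −(1.2 × 10⁻⁴)(+1.0)+(7.9 × 10⁻⁴)(-4.02) = -3.3 × 10⁻³ → UNSTABLE
  138–141 m: −αΔT+βΔS = −(1.2 × 10⁻⁴)(+1.4)+(7.9 × 10⁻⁴)(+2.36) = 1.7 × 10⁻³ → stable
The 39–138 m interval has Δρ < 0: lighter water underlies denser water.

39–138 m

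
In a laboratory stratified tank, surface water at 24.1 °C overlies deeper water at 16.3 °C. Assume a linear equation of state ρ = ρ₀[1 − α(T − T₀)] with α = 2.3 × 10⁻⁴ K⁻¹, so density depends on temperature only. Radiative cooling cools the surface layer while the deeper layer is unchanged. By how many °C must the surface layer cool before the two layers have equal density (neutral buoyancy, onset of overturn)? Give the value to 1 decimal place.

With temperature the only control, equal density requires T_surf′ = T_deep.
T_surf′ = 16.3 °C.
Cooling required: 24.1 − 16.3 = 7.8 °C.

7.8 °C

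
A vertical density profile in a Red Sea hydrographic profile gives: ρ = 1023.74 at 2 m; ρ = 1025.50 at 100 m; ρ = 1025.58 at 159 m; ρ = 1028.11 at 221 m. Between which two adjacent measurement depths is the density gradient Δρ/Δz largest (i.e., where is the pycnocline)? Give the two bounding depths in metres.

159–221 m

Compute the density gradient over each adjacent pair:
  2–100 m: Δρ/Δz = 1.76/98 = 0.018 kg m⁻⁴
  100–159 m: Δρ/Δz = 0.08/59 = 1.4 × 10⁻³ kg m⁻⁴
  159–221 m: Δρ/Δz = 2.53/62 = 0.041 kg m⁻⁴
The largest gradient is in the 159–221 m interval — the pycnocline.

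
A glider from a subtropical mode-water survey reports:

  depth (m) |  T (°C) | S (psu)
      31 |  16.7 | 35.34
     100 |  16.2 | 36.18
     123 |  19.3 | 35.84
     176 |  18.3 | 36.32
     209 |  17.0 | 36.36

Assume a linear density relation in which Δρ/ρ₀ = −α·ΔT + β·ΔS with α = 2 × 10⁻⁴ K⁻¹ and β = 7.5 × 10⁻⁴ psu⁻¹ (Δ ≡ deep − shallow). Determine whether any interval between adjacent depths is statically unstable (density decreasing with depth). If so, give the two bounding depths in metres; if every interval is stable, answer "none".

Evaluate Δρ/ρ₀ = −αΔT + βΔS across each adjacent pair:
  31–100 m: −αΔT+βΔS = −(2 × 10⁻⁴)(-0.5)+(7.5 × 10⁻⁴)(+0.84) = 7.3 × 10⁻⁴ → stable
  100–123 m: −αΔT+βΔS = −(2 × 10⁻⁴)(+3.1)+(7.5 × 10⁻⁴)(-0.34) = -8.8 × 10⁻⁴ → UNSTABLE
  123–176 m: −αΔT+βΔS = −(2 × 10⁻⁴)(-1.0)+(7.5 × 10⁻⁴)(+0.48) = 5.6 × 10⁻⁴ → stable
  176–209 m: −αΔT+βΔS = −(2 × 10⁻⁴)(-1.3)+(7.5 × 10⁻⁴)(+0.04) = 2.9 × 10⁻⁴ → stable
The 100–123 m interval has Δρ < 0: lighter water underlies denser water.

100–123 m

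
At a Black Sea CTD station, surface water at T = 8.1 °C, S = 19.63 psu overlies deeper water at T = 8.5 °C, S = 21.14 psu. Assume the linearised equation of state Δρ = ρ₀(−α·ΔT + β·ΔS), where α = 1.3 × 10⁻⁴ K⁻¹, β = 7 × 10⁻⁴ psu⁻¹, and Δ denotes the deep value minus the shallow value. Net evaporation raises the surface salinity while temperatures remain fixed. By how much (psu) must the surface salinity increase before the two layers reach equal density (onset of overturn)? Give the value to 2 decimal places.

Neutral buoyancy requires −α(T_deep − T_surf) + β(S_deep − S_surf′) = 0.
S_surf′ = S_deep − (α/β)·ΔT = 21.14 − (1.3 × 10⁻⁴/7 × 10⁻⁴)·(+0.4) = 21.0657 psu.
Increase required: 21.0657 − 19.63 = 1.4357 psu.

1.44 psu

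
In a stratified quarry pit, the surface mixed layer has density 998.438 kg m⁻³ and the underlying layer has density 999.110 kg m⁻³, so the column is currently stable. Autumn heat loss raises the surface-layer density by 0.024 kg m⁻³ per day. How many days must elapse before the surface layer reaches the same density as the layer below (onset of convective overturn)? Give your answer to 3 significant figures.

Density deficit of the surface layer: 999.110 − 998.438 = 0.672 kg m⁻³.
Required change = 0.672 / 0.024 = 28.0 days.

28.0 days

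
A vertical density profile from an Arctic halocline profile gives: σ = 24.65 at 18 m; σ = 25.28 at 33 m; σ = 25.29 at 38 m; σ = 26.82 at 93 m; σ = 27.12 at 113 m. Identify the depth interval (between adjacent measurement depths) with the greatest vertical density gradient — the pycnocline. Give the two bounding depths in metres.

18–33 m

Compute the density gradient over each adjacent pair:
  18–33 m: Δρ/Δz = 0.63/15 = 0.042 kg m⁻⁴
  33–38 m: Δρ/Δz = 0.01/5 = 2.0 × 10⁻³ kg m⁻⁴
  38–93 m: Δρ/Δz = 1.53/55 = 0.028 kg m⁻⁴
  93–113 m: Δρ/Δz = 0.30/20 = 0.015 kg m⁻⁴
The largest gradient is in the 18–33 m interval — the pycnocline.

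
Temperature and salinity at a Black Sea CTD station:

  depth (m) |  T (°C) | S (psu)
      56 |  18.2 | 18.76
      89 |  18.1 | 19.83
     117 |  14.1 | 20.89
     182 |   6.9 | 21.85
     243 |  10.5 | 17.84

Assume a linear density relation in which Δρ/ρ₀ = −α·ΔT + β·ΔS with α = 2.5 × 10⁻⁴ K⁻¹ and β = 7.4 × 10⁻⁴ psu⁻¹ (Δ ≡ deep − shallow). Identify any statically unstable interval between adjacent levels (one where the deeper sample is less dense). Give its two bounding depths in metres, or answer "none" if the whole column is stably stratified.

Evaluate Δρ/ρ₀ = −αΔT + βΔS across each adjacent pair:
  56–89 m: −αΔT+βΔS = −(2.5 × 10⁻⁴)(-0.1)+(7.4 × 10⁻⁴)(+1.07) = 8.2 × 10⁻⁴ → stable
  89–117 m: −αΔT+βΔS = −(2.5 × 10⁻⁴)(-4.0)+(7.4 × 10⁻⁴)(+1.06) = 1.8 × 10⁻³ → stable
  117–182 m: −αΔT+βΔS = −(2.5 × 10⁻⁴)(-7.2)+(7.4 × 10⁻⁴)(+0.96) = 2.5 × 10⁻³ → stable
  182–243 m: −αΔT+βΔS = −(2.5 × 10⁻⁴)(+3.6)+(7.4 × 10⁻⁴)(-4.01) = -3.9 × 10⁻³ → UNSTABLE
The 182–243 m interval has Δρ < 0: lighter water underlies denser water.

182–243 m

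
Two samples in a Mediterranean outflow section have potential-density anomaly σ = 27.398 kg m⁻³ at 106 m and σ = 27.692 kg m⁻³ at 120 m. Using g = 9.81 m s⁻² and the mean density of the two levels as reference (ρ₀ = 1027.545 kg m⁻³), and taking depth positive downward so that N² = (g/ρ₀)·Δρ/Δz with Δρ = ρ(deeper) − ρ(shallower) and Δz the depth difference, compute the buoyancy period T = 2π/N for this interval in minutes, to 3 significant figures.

Δρ = 1027.692 − 1027.398 = 0.294 kg m⁻³ over Δz = 120 − 106 = 14 m.
N² = (9.81/1027.545) × (0.294/14) = 2.0049 × 10⁻⁴ s⁻².
N = √(2.0049 × 10⁻⁴) = 0.014159 rad s⁻¹, so T = 2π/N = 443.76 s = 7.3960 min ≈ 7.40 min.

7.40 min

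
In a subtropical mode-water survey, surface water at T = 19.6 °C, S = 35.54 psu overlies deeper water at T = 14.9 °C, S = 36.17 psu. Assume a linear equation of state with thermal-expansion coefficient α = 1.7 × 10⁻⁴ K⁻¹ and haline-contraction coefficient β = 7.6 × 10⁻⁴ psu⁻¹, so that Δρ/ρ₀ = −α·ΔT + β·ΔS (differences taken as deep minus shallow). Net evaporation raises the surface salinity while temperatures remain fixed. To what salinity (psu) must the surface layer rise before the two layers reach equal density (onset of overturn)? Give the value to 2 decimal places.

Neutral buoyancy requires −α(T_deep − T_surf) + β(S_deep − S_surf′) = 0.
S_surf′ = S_deep − (α/β)·ΔT = 36.17 − (1.7 × 10⁻⁴/7.6 × 10⁻⁴)·(-4.7) = 37.2213 psu.
Increase required: 37.2213 − 35.54 = 1.6813 psu.

37.22 psu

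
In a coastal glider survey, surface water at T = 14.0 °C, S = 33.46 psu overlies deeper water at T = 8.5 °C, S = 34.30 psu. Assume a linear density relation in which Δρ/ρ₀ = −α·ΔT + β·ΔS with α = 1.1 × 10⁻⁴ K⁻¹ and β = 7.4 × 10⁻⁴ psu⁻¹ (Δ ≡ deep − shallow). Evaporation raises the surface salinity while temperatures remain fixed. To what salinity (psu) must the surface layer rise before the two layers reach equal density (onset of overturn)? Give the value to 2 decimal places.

35.12 psu

Neutral buoyancy requires −α(T_deep − T_surf) + β(S_deep − S_surf′) = 0.
S_surf′ = S_deep − (α/β)·ΔT = 34.30 − (1.1 × 10⁻⁴/7.4 × 10⁻⁴)·(-5.5) = 35.1176 psu.
Increase required: 35.1176 − 33.46 = 1.6576 psu.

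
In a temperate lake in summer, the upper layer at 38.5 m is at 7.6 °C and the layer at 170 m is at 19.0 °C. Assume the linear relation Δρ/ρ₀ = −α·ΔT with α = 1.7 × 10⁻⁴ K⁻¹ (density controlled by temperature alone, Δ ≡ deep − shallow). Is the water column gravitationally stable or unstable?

ΔT = 19.0 − 7.6 = +11.4 K, so Δρ/ρ₀ = −αΔT = -1.938 × 10⁻³.
Δρ/ρ₀ < 0, so Δρ < 0: deeper water is lighter → statically unstable; the column would overturn.

unstable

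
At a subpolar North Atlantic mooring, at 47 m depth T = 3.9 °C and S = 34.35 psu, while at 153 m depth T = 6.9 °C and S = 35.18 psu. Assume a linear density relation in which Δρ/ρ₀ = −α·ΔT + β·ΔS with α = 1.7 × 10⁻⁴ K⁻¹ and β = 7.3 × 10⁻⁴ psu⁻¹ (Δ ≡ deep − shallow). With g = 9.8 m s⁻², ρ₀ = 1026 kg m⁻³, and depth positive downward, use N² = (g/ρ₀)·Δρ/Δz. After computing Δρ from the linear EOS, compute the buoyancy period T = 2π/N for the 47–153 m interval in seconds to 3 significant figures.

ΔT = +3.0 K, ΔS = +0.83 psu (deep − shallow).
Δρ/ρ₀ = −αΔT + βΔS = -5.10 × 10⁻⁴ + 6.059 × 10⁻⁴ = 9.59 × 10⁻⁵, so Δρ ≈ 0.09839 kg m⁻³.
N² = (g/ρ₀)·Δρ/Δz = g·(Δρ/ρ₀)/Δz = 9.8 × 9.59 × 10⁻⁵ / 106 = 8.8662 × 10⁻⁶ s⁻².
N = √(8.8662 × 10⁻⁶) = 2.9776 × 10⁻³ rad s⁻¹ → T = 2π/N = 2.1102 × 10³ s ≈ 2.11 × 10³ s.

2.11 × 10³ s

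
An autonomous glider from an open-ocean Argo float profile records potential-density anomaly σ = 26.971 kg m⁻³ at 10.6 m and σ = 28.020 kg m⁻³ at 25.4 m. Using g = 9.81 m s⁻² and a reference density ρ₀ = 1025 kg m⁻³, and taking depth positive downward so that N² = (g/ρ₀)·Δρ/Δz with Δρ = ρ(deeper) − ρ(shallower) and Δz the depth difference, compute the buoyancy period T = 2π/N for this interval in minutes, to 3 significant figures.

Δρ = 1028.020 − 1026.971 = 1.049 kg m⁻³ over Δz = 25.4 − 10.6 = 14.8 m.
N² = (9.81/1025) × (1.049/14.8) = 6.7836 × 10⁻⁴ s⁻².
N = √(6.7836 × 10⁻⁴) = 0.026045 rad s⁻¹, so T = 2π/N = 241.24 s = 4.0207 min ≈ 4.02 min.

4.02 min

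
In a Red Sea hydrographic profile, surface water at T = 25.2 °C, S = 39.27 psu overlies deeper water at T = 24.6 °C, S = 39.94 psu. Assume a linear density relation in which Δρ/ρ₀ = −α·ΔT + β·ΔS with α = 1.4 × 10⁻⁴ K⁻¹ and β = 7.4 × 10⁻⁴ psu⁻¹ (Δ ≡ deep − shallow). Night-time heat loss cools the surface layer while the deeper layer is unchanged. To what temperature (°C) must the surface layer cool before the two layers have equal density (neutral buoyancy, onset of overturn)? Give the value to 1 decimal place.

Neutral buoyancy requires Δρ = 0, i.e. −α(T_deep − T_surf′) + β(S_deep − S_surf) = 0.
T_surf′ = T_deep − (β/α)·ΔS = 24.6 − (7.4 × 10⁻⁴/1.4 × 10⁻⁴)·(+0.67) = 21.059 °C.
Cooling required: 25.2 − (21.059) = 4.141 °C.

21.1 °C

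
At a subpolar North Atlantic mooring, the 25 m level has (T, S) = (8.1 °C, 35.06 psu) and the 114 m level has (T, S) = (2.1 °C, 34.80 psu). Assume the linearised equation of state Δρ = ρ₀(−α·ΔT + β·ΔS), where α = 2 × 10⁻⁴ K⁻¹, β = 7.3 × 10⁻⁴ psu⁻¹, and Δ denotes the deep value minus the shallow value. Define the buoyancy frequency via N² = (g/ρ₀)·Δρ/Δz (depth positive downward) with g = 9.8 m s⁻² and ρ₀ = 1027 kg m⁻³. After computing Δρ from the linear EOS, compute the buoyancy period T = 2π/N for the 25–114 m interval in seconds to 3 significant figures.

596 s

ΔT = -6.0 K, ΔS = -0.26 psu (deep − shallow).
Δρ/ρ₀ = −αΔT + βΔS = 1.20 × 10⁻³ − 1.898 × 10⁻⁴ = 1.0102 × 10⁻³, so Δρ ≈ 1.037 kg m⁻³.
N² = (g/ρ₀)·Δρ/Δz = g·(Δρ/ρ₀)/Δz = 9.8 × 1.0102 × 10⁻³ / 89 = 1.1124 × 10⁻⁴ s⁻².
N = √(1.1124 × 10⁻⁴) = 0.010547 rad s⁻¹ → T = 2π/N = 595.73 s ≈ 596 s.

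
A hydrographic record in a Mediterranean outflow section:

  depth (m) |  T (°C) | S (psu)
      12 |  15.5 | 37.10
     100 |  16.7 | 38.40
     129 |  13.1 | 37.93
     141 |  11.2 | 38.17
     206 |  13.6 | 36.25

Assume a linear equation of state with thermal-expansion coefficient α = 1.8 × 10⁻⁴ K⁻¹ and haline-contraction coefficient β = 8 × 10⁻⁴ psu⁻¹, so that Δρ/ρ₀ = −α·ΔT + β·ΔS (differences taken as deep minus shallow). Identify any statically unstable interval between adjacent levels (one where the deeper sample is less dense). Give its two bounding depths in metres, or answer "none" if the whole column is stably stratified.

Evaluate Δρ/ρ₀ = −αΔT + βΔS across each adjacent pair:
  12–100 m: −αΔT+βΔS = −(1.8 × 10⁻⁴)(+1.2)+(8 × 10⁻⁴)(+1.30) = 8.2 × 10⁻⁴ → stable
  100–129 m: −αΔT+βΔS = −(1.8 × 10⁻⁴)(-3.6)+(8 × 10⁻⁴)(-0.47) = 2.7 × 10⁻⁴ → stable
  129–141 m: −αΔT+βΔS = −(1.8 × 10⁻⁴)(-1.9)+(8 × 10⁻⁴)(+0.24) = 5.3 × 10⁻⁴ → stable
  141–206 m: −αΔT+βΔS = −(1.8 × 10⁻⁴)(+2.4)+(8 × 10⁻⁴)(-1.92) = -2.0 × 10⁻³ → UNSTABLE
The 141–206 m interval has Δρ < 0: lighter water underlies denser water.

141–206 m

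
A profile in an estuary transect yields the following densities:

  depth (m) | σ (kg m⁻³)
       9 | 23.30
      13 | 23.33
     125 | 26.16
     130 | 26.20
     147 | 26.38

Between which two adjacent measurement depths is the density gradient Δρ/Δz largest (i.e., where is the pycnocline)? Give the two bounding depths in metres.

Compute the density gradient over each adjacent pair:
  9–13 m: Δρ/Δz = 0.03/4 = 7.5 × 10⁻³ kg m⁻⁴
  13–125 m: Δρ/Δz = 2.83/112 = 0.025 kg m⁻⁴
  125–130 m: Δρ/Δz = 0.04/5 = 8.0 × 10⁻³ kg m⁻⁴
  130–147 m: Δρ/Δz = 0.18/17 = 0.011 kg m⁻⁴
The largest gradient is in the 13–125 m interval — the pycnocline.

13–125 m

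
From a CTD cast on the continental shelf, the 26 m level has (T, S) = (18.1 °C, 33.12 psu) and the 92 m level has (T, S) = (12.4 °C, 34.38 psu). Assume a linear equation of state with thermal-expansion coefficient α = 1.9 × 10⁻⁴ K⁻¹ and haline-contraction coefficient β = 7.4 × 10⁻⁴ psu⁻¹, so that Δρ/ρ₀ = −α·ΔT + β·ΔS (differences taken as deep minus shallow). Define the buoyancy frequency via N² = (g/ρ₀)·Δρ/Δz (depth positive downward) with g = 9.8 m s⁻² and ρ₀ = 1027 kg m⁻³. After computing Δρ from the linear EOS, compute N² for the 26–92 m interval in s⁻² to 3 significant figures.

ΔT = -5.7 K, ΔS = +1.26 psu (deep − shallow).
Δρ/ρ₀ = −αΔT + βΔS = 1.083 × 10⁻³ + 9.324 × 10⁻⁴ = 2.0154 × 10⁻³, so Δρ ≈ 2.070 kg m⁻³.
N² = (g/ρ₀)·Δρ/Δz = g·(Δρ/ρ₀)/Δz = 9.8 × 2.0154 × 10⁻³ / 66 = 2.9926 × 10⁻⁴ s⁻² ≈ 2.99 × 10⁻⁴ s⁻².

2.99 × 10⁻⁴ s⁻²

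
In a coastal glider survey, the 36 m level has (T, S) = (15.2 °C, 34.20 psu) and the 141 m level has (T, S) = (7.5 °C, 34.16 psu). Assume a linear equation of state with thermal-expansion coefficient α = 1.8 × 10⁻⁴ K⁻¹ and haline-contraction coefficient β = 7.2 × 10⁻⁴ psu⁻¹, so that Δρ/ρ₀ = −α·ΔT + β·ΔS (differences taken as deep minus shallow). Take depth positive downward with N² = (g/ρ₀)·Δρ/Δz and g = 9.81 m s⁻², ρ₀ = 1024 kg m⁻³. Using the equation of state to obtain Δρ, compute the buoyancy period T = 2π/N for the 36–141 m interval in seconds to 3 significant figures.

ΔT = -7.7 K, ΔS = -0.04 psu (deep − shallow).
Δρ/ρ₀ = −αΔT + βΔS = 1.386 × 10⁻³ − 2.88 × 10⁻⁵ = 1.3572 × 10⁻³, so Δρ ≈ 1.390 kg m⁻³.
N² = (g/ρ₀)·Δρ/Δz = g·(Δρ/ρ₀)/Δz = 9.81 × 1.3572 × 10⁻³ / 105 = 1.2680 × 10⁻⁴ s⁻².
N = √(1.2680 × 10⁻⁴) = 0.011261 rad s⁻¹ → T = 2π/N = 557.96 s ≈ 558 s.

558 s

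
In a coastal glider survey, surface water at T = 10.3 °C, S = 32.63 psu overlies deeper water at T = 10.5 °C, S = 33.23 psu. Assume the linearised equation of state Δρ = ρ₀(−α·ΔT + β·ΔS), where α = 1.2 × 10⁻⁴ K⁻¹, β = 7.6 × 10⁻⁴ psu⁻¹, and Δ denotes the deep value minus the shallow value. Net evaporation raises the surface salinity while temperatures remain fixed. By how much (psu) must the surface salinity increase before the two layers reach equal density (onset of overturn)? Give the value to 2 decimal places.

Neutral buoyancy requires −α(T_deep − T_surf) + β(S_deep − S_surf′) = 0.
S_surf′ = S_deep − (α/β)·ΔT = 33.23 − (1.2 × 10⁻⁴/7.6 × 10⁻⁴)·(+0.2) = 33.1984 psu.
Increase required: 33.1984 − 32.63 = 0.5684 psu.

0.57 psu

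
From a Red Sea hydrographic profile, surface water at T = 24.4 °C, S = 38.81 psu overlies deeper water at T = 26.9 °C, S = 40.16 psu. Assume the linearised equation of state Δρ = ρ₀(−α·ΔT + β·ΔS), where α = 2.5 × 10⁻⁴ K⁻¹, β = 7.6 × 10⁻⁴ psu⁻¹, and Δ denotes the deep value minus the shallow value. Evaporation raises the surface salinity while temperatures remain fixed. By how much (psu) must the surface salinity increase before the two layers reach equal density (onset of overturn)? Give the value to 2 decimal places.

Neutral buoyancy requires −α(T_deep − T_surf) + β(S_deep − S_surf′) = 0.
S_surf′ = S_deep − (α/β)·ΔT = 40.16 − (2.5 × 10⁻⁴/7.6 × 10⁻⁴)·(+2.5) = 39.3376 psu.
Increase required: 39.3376 − 38.81 = 0.5276 psu.

0.53 psu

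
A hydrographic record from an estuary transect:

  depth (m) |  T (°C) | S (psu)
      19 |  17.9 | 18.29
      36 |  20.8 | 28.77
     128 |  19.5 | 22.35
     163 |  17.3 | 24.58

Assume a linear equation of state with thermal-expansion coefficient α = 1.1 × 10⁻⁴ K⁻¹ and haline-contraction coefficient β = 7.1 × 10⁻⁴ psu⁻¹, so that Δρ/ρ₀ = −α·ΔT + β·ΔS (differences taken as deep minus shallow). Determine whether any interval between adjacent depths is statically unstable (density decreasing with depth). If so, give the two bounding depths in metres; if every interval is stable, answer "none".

Evaluate Δρ/ρ₀ = −αΔT + βΔS across each adjacent pair:
  19–36 m: −αΔT+βΔS = −(1.1 × 10⁻⁴)(+2.9)+(7.1 × 10⁻⁴)(+10.48) = 7.1 × 10⁻³ → stable
  36–128 m: −αΔT+βΔS = −(1.1 × 10⁻⁴)(-1.3)+(7.1 × 10⁻⁴)(-6.42) = -4.4 × 10⁻³ → UNSTABLE
  128–163 m: −αΔT+βΔS = −(1.1 × 10⁻⁴)(-2.2)+(7.1 × 10⁻⁴)(+2.23) = 1.8 × 10⁻³ → stable
The 36–128 m interval has Δρ < 0: lighter water underlies denser water.

36–128 m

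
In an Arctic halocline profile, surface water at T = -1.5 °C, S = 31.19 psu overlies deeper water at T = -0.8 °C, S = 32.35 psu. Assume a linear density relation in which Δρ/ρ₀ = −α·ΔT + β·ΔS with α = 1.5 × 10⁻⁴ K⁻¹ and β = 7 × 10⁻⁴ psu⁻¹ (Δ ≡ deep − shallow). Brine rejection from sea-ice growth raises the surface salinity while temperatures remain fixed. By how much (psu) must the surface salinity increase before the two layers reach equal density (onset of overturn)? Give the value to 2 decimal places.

Neutral buoyancy requires −α(T_deep − T_surf) + β(S_deep − S_surf′) = 0.
S_surf′ = S_deep − (α/β)·ΔT = 32.35 − (1.5 × 10⁻⁴/7 × 10⁻⁴)·(+0.7) = 32.2000 psu.
Increase required: 32.2000 − 31.19 = 1.0100 psu.

1.01 psu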